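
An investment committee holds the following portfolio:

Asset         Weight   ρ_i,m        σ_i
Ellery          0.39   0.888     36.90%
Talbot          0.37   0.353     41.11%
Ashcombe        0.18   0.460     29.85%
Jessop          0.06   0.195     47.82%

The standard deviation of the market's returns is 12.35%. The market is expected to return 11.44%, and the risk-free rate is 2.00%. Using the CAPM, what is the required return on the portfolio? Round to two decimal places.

β_Ellery = 0.888 × 36.90% / 12.35% = 2.6532
β_Talbot = 0.353 × 41.11% / 12.35% = 1.1750
β_Ashcombe = 0.460 × 29.85% / 12.35% = 1.1118
β_Jessop = 0.195 × 47.82% / 12.35% = 0.7551
β_P = Σ w_i β_i = 0.39×2.6532 + 0.37×1.1750 + 0.18×1.1118 + 0.06×0.7551 = 1.7149
MRP = 11.44% − 2.00% = 9.44%
E(R_P) = R_f + β_P × MRP = 2.00% + 1.7149 × 9.44% = 18.19%

18.19%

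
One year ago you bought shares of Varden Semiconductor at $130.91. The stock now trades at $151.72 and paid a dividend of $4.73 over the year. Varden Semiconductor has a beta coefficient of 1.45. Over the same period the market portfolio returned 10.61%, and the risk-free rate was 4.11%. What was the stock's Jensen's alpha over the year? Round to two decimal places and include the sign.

+5.97%

Realised HPR = (P1 + D1 − P0) / P0 = (151.72 + 4.73 − 130.91) / 130.91 = 25.54 / 130.91 = 19.5096%
MRP = 10.61% − 4.11% = 6.50%
CAPM required = R_f + β·MRP = 4.11% + 1.45 × 6.50% = 13.5350%
α = realised − required = 19.5096% − 13.5350% = +5.97%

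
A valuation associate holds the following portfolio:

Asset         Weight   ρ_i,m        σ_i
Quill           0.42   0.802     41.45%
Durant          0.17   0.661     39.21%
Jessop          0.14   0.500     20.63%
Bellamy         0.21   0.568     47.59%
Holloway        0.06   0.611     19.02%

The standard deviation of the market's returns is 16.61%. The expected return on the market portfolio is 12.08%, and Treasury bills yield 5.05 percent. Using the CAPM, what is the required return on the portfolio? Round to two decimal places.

β_Quill = 0.802 × 41.45% / 16.61% = 2.0014
β_Durant = 0.661 × 39.21% / 16.61% = 1.5604
β_Jessop = 0.500 × 20.63% / 16.61% = 0.6210
β_Bellamy = 0.568 × 47.59% / 16.61% = 1.6274
β_Holloway = 0.611 × 19.02% / 16.61% = 0.6997
β_P = Σ w_i β_i = 0.42×2.0014 + 0.17×1.5604 + 0.14×0.6210 + 0.21×1.6274 + 0.06×0.6997 = 1.5765
MRP = 12.08% − 5.05% = 7.03%
E(R_P) = R_f + β_P × MRP = 5.05% + 1.5765 × 7.03% = 16.13%

16.13%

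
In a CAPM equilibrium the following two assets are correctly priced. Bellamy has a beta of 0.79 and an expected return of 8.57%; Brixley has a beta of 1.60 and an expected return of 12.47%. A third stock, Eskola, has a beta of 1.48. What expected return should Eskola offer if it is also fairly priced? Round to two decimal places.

11.89%

MRP (SML slope) = (12.47% − 8.57%) / (1.60 − 0.79) = 3.90% / 0.81 = 4.8148%
R_f (intercept) = 8.57% − 0.79 × 4.8148% = 4.7663%
E(R_Eskola) = R_f + β × MRP = 4.7663% + 1.48 × 4.8148% = 11.89%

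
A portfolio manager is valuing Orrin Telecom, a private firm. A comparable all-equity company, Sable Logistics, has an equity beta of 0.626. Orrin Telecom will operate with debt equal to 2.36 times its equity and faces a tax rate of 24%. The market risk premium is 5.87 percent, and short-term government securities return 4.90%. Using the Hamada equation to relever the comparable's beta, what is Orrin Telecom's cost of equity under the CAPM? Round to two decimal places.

15.17%

β_L = β_U × [1 + (1 − t)(D/E)] = 0.626 × [1 + (1 − 0.24) × 2.36]
    = 0.626 × [1 + 0.76 × 2.36] = 0.626 × 2.7936 = 1.7488
E(R) = R_f + β_L × MRP = 4.90% + 1.7488 × 5.87% = 15.17%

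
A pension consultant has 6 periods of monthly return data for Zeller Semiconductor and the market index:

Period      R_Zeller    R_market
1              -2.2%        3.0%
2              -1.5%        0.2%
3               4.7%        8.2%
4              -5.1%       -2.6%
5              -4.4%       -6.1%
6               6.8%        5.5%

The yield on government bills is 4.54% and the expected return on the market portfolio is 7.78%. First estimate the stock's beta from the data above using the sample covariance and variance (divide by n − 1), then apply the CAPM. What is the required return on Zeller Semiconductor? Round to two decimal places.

Mean R_i = (-2.2 − 1.5 + 4.7 − 5.1 − 4.4 + 6.8) / 6 = -0.2833%
Mean R_m = (3.0 + 0.2 + 8.2 − 2.6 − 6.1 + 5.5) / 6 = 1.3667%
Σ(R_i − R̄_i)(R_m − R̄_m) = 111.4633  ⇒  Cov = 111.4633 / 5 = 22.2927
Σ(R_m − R̄_m)² = 139.2933  ⇒  Var(R_m) = 139.2933 / 5 = 27.8587
β = Cov / Var(R_m) = 22.2927 / 27.8587 = 0.8002
MRP = 7.78% − 4.54% = 3.24%
E(R) = R_f + β × MRP = 4.54% + 0.8002 × 3.24% = 7.13%

7.13%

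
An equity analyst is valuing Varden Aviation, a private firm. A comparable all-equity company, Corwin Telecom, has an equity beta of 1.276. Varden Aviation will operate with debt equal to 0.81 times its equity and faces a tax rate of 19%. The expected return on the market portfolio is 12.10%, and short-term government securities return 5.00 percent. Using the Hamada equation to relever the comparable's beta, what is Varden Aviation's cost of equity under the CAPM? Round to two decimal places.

20.00%

β_L = β_U × [1 + (1 − t)(D/E)] = 1.276 × [1 + (1 − 0.19) × 0.81]
    = 1.276 × [1 + 0.81 × 0.81] = 1.276 × 1.6561 = 2.1132
MRP = 12.10% − 5.00% = 7.10%
E(R) = R_f + β_L × MRP = 5.00% + 2.1132 × 7.10% = 20.00%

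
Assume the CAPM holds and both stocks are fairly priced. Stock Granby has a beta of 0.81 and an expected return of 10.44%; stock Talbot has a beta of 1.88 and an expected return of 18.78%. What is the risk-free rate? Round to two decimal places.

Both satisfy E(R) = R_f + β·MRP, so the slope of the SML is
MRP = (18.78% − 10.44%) / (1.88 − 0.81) = 8.34% / 1.07 = 7.7944%
R_f = E(R_Granby) − β_Granby·MRP = 10.44% − 0.81 × 7.7944% = 4.1265%

4.13%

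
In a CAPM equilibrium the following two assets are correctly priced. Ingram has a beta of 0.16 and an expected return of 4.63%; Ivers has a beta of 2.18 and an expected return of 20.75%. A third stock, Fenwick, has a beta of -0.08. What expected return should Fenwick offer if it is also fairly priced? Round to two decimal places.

2.71%

MRP (SML slope) = (20.75% − 4.63%) / (2.18 − 0.16) = 16.12% / 2.02 = 7.9802%
R_f (intercept) = 4.63% − 0.16 × 7.9802% = 3.3532%
E(R_Fenwick) = R_f + β × MRP = 3.3532% + -0.08 × 7.9802% = 2.71%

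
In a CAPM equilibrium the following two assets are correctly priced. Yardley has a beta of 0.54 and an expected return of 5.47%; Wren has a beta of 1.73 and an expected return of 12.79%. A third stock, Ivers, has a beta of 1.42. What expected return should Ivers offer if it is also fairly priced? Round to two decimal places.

10.88%

MRP (SML slope) = (12.79% − 5.47%) / (1.73 − 0.54) = 7.32% / 1.19 = 6.1513%
R_f (intercept) = 5.47% − 0.54 × 6.1513% = 2.1483%
E(R_Ivers) = R_f + β × MRP = 2.1483% + 1.42 × 6.1513% = 10.88%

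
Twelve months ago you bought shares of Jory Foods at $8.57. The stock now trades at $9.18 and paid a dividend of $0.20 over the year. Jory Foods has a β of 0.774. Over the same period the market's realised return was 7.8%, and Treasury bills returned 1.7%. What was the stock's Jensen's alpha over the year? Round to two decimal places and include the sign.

Realised HPR = (P1 + D1 − P0) / P0 = (9.18 + 0.20 − 8.57) / 8.57 = 0.81 / 8.57 = 9.4516%
MRP = 7.8% − 1.7% = 6.10%
CAPM required = R_f + β·MRP = 1.7% + 0.774 × 6.1% = 6.4214%
α = realised − required = 9.4516% − 6.4214% = +3.03%

+3.03%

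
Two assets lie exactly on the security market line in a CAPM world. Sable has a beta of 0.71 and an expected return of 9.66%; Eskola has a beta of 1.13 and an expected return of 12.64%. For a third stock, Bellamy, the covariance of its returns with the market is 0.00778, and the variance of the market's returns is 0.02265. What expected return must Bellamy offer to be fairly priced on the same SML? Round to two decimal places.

MRP = (12.64% − 9.66%) / (1.13 − 0.71) = 7.0952%
R_f = 9.66% − 0.71 × 7.0952% = 4.6224%
β_Bellamy = Cov / Var(R_m) = 0.00778 / 0.02265 = 0.3435
E(R_Bellamy) = R_f + β × MRP = 4.6224% + 0.3435 × 7.0952% = 7.06%

7.06%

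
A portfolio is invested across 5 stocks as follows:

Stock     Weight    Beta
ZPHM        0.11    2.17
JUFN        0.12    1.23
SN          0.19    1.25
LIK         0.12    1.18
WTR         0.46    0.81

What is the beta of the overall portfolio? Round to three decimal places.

β_P = Σ w_i β_i = 0.11×2.17 + 0.12×1.23 + 0.19×1.25 + 0.12×1.18 + 0.46×0.81 = 1.1380

1.138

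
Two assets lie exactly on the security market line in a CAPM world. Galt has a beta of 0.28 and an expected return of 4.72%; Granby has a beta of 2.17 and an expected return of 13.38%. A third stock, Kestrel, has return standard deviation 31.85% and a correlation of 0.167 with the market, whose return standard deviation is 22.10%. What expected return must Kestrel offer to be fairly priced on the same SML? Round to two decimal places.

4.54%

MRP = (13.38% − 4.72%) / (2.17 − 0.28) = 4.5820%
R_f = 4.72% − 0.28 × 4.5820% = 3.4370%
β_Kestrel = ρ·σ_i/σ_m = 0.167 × 31.85 / 22.10 = 0.2407
E(R_Kestrel) = R_f + β × MRP = 3.4370% + 0.2407 × 4.5820% = 4.54%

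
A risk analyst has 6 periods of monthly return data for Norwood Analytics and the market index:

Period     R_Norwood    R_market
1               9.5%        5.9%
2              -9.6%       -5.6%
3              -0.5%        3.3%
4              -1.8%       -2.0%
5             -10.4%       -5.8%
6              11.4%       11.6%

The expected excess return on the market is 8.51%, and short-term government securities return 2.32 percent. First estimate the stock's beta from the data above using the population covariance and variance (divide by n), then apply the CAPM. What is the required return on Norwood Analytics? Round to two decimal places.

13.17%

Mean R_i = (9.5 − 9.6 − 0.5 − 1.8 − 10.4 + 11.4) / 6 = -0.2333%
Mean R_m = (5.9 − 5.6 + 3.3 − 2.0 − 5.8 + 11.6) / 6 = 1.2333%
Σ(R_i − R̄_i)(R_m − R̄_m) = 306.0467  ⇒  Cov = 306.0467 / 6 = 51.0078
Σ(R_m − R̄_m)² = 240.1333  ⇒  Var(R_m) = 240.1333 / 6 = 40.0222
β = Cov / Var(R_m) = 51.0078 / 40.0222 = 1.2745
E(R) = R_f + β × MRP = 2.32% + 1.2745 × 8.51% = 13.17%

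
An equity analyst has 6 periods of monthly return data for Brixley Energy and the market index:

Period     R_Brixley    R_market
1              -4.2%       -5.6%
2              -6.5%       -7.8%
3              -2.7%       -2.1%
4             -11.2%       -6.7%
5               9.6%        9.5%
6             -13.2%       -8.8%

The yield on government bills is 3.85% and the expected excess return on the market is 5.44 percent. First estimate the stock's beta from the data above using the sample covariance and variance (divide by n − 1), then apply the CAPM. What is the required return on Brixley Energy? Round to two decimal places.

9.97%

Mean R_i = (-4.2 − 6.5 − 2.7 − 11.2 + 9.6 − 13.2) / 6 = -4.7000%
Mean R_m = (-5.6 − 7.8 − 2.1 − 6.7 + 9.5 − 8.8) / 6 = -3.5833%
Σ(R_i − R̄_i)(R_m − R̄_m) = 261.2400  ⇒  Cov = 261.2400 / 5 = 52.2480
Σ(R_m − R̄_m)² = 232.1483  ⇒  Var(R_m) = 232.1483 / 5 = 46.4297
β = Cov / Var(R_m) = 52.2480 / 46.4297 = 1.1253
E(R) = R_f + β × MRP = 3.85% + 1.1253 × 5.44% = 9.97%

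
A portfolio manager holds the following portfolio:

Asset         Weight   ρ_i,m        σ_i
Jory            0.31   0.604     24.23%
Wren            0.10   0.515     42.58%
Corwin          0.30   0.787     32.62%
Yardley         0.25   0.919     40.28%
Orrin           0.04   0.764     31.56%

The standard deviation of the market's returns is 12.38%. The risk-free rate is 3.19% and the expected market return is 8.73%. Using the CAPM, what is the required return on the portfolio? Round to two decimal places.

β_Jory = 0.604 × 24.23% / 12.38% = 1.1821
β_Wren = 0.515 × 42.58% / 12.38% = 1.7713
β_Corwin = 0.787 × 32.62% / 12.38% = 2.0737
β_Yardley = 0.919 × 40.28% / 12.38% = 2.9901
β_Orrin = 0.764 × 31.56% / 12.38% = 1.9476
β_P = Σ w_i β_i = 0.31×1.1821 + 0.10×1.7713 + 0.30×2.0737 + 0.25×2.9901 + 0.04×1.9476 = 1.9911
MRP = 8.73% − 3.19% = 5.54%
E(R_P) = R_f + β_P × MRP = 3.19% + 1.9911 × 5.54% = 14.22%

14.22%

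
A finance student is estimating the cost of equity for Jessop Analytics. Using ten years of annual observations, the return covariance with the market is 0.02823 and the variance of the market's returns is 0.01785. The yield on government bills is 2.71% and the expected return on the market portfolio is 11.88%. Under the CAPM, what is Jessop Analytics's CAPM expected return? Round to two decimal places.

17.21%

β = Cov(R_i, R_m) / Var(R_m) = 0.02823 / 0.01785 = 1.5815
MRP = 11.88% − 2.71% = 9.17%
E(R) = R_f + β × MRP = 2.71% + 1.5815 × 9.17% = 17.21%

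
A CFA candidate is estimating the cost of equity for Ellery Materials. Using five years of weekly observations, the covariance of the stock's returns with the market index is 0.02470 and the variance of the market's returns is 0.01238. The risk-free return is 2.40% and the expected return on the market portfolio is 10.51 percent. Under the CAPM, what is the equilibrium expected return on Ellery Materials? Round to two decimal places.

18.58%

β = Cov(R_i, R_m) / Var(R_m) = 0.02470 / 0.01238 = 1.9952
MRP = 10.51% − 2.40% = 8.11%
E(R) = R_f + β × MRP = 2.40% + 1.9952 × 8.11% = 18.58%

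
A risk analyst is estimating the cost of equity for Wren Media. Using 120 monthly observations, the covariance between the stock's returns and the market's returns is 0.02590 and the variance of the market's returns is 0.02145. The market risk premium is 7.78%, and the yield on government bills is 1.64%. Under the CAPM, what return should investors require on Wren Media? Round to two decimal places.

11.03%

β = Cov(R_i, R_m) / Var(R_m) = 0.02590 / 0.02145 = 1.2075
E(R) = R_f + β × MRP = 1.64% + 1.2075 × 7.78% = 11.03%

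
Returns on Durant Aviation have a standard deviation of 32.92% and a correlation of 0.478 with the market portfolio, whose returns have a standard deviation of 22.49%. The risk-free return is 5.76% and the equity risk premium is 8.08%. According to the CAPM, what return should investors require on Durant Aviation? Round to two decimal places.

β = ρ × σ_i / σ_m = 0.478 × 32.92% / 22.49% = 0.6997
E(R) = 5.76% + 0.6997 × 8.08% = 11.41%

11.41%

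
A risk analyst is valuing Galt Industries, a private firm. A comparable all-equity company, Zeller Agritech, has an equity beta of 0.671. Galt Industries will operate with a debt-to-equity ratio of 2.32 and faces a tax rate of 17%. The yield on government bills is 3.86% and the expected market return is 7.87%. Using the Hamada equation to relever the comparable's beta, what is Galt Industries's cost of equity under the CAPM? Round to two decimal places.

β_L = β_U × [1 + (1 − t)(D/E)] = 0.671 × [1 + (1 − 0.17) × 2.32]
    = 0.671 × [1 + 0.83 × 2.32] = 0.671 × 2.9256 = 1.9631
MRP = 7.87% − 3.86% = 4.01%
E(R) = R_f + β_L × MRP = 3.86% + 1.9631 × 4.01% = 11.73%

11.73%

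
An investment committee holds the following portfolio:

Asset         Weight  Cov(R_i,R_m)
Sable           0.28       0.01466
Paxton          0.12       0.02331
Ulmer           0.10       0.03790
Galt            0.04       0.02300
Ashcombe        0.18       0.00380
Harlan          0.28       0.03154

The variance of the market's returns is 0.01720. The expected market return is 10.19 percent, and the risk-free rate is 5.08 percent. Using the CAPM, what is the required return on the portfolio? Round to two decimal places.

β_Sable = 0.01466 / 0.01720 = 0.8523
β_Paxton = 0.02331 / 0.01720 = 1.3552
β_Ulmer = 0.03790 / 0.01720 = 2.2035
β_Galt = 0.02300 / 0.01720 = 1.3372
β_Ashcombe = 0.00380 / 0.01720 = 0.2209
β_Harlan = 0.03154 / 0.01720 = 1.8337
β_P = Σ w_i β_i = 0.28×0.8523 + 0.12×1.3552 + 0.10×2.2035 + 0.04×1.3372 + 0.18×0.2209 + 0.28×1.8337 = 1.2283
MRP = 10.19% − 5.08% = 5.11%
E(R_P) = R_f + β_P × MRP = 5.08% + 1.2283 × 5.11% = 11.36%

11.36%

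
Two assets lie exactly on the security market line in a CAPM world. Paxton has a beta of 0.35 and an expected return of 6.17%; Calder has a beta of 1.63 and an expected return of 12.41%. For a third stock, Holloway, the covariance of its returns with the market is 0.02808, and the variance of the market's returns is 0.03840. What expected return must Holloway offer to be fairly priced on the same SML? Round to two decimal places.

MRP = (12.41% − 6.17%) / (1.63 − 0.35) = 4.8750%
R_f = 6.17% − 0.35 × 4.8750% = 4.4638%
β_Holloway = Cov / Var(R_m) = 0.02808 / 0.03840 = 0.7313
E(R_Holloway) = R_f + β × MRP = 4.4638% + 0.7313 × 4.8750% = 8.03%

8.03%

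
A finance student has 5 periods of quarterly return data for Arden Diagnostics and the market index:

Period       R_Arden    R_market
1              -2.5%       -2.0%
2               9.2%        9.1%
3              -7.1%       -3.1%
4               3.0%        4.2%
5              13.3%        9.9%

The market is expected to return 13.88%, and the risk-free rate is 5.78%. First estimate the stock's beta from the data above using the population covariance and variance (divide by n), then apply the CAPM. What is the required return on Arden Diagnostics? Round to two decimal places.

16.69%

Mean R_i = (-2.5 + 9.2 − 7.1 + 3.0 + 13.3) / 5 = 3.1800%
Mean R_m = (-2.0 + 9.1 − 3.1 + 4.2 + 9.9) / 5 = 3.6200%
Σ(R_i − R̄_i)(R_m − R̄_m) = 197.4420  ⇒  Cov = 197.4420 / 5 = 39.4884
Σ(R_m − R̄_m)² = 146.5480  ⇒  Var(R_m) = 146.5480 / 5 = 29.3096
β = Cov / Var(R_m) = 39.4884 / 29.3096 = 1.3473
MRP = 13.88% − 5.78% = 8.10%
E(R) = R_f + β × MRP = 5.78% + 1.3473 × 8.10% = 16.69%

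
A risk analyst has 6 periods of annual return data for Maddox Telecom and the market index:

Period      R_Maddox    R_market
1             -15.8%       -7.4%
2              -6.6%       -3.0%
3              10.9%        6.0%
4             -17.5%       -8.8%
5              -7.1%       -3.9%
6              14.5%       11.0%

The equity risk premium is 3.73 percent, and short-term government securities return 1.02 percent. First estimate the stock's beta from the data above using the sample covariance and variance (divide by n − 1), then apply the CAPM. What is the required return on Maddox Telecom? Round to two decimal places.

Mean R_i = (-15.8 − 6.6 + 10.9 − 17.5 − 7.1 + 14.5) / 6 = -3.6000%
Mean R_m = (-7.4 − 3.0 + 6.0 − 8.8 − 3.9 + 11.0) / 6 = -1.0167%
Σ(R_i − R̄_i)(R_m − R̄_m) = 521.3500  ⇒  Cov = 521.3500 / 5 = 104.2700
Σ(R_m − R̄_m)² = 307.2083  ⇒  Var(R_m) = 307.2083 / 5 = 61.4417
β = Cov / Var(R_m) = 104.2700 / 61.4417 = 1.6971
E(R) = R_f + β × MRP = 1.02% + 1.6971 × 3.73% = 7.35%

7.35%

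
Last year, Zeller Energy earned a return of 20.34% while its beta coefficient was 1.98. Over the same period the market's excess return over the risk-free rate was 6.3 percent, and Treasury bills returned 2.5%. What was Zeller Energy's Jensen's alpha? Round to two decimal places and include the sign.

CAPM benchmark = R_f + β(R_m − R_f) = 2.5% + 1.98 × 6.3% = 14.9740%
α = actual − benchmark = 20.34% − 14.9740% = +5.37%

+5.37%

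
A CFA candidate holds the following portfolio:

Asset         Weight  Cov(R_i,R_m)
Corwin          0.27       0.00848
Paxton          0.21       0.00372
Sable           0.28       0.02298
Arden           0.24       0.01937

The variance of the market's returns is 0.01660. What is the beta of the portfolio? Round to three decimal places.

β_Corwin = 0.00848 / 0.01660 = 0.5108
β_Paxton = 0.00372 / 0.01660 = 0.2241
β_Sable = 0.02298 / 0.01660 = 1.3843
β_Arden = 0.01937 / 0.01660 = 1.1669
β_P = Σ w_i β_i = 0.27×0.5108 + 0.21×0.2241 + 0.28×1.3843 + 0.24×1.1669 = 0.8526

0.853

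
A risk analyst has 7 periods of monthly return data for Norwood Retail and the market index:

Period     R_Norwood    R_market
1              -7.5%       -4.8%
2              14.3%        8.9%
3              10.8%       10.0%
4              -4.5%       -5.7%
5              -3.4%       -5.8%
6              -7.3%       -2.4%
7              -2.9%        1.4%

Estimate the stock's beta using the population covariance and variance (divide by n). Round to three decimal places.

1.198

Mean R_i = (-7.5 + 14.3 + 10.8 − 4.5 − 3.4 − 7.3 − 2.9) / 7 = -0.0714%
Mean R_m = (-4.8 + 8.9 + 10.0 − 5.7 − 5.8 − 2.4 + 1.4) / 7 = 0.2286%
Σ(R_i − R̄_i)(R_m − R̄_m) = 330.2143  ⇒  Cov = 330.2143 / 7 = 47.1735
Σ(R_m − R̄_m)² = 275.7343  ⇒  Var(R_m) = 275.7343 / 7 = 39.3906
β = Cov / Var(R_m) = 47.1735 / 39.3906 = 1.1976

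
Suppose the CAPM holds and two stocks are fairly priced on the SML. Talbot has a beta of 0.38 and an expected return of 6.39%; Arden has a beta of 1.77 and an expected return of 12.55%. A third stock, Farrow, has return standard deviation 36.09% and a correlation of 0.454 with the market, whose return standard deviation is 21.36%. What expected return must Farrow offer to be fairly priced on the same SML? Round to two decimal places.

MRP = (12.55% − 6.39%) / (1.77 − 0.38) = 4.4317%
R_f = 6.39% − 0.38 × 4.4317% = 4.7060%
β_Farrow = ρ·σ_i/σ_m = 0.454 × 36.09 / 21.36 = 0.7671
E(R_Farrow) = R_f + β × MRP = 4.7060% + 0.7671 × 4.4317% = 8.11%

8.11%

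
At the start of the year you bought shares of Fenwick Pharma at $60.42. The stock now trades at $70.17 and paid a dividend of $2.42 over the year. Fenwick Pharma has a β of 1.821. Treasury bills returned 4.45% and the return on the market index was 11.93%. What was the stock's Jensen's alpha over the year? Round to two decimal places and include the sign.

+2.07%

Realised HPR = (P1 + D1 − P0) / P0 = (70.17 + 2.42 − 60.42) / 60.42 = 12.17 / 60.42 = 20.1423%
MRP = 11.93% − 4.45% = 7.48%
CAPM required = R_f + β·MRP = 4.45% + 1.821 × 7.48% = 18.07108%
α = realised − required = 20.1423% − 18.07108% = +2.07%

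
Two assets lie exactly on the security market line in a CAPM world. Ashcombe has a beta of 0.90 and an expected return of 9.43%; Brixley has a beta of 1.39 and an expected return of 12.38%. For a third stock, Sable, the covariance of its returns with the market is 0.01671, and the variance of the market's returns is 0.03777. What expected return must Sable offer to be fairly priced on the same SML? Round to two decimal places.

MRP = (12.38% − 9.43%) / (1.39 − 0.90) = 6.0204%
R_f = 9.43% − 0.90 × 6.0204% = 4.0116%
β_Sable = Cov / Var(R_m) = 0.01671 / 0.03777 = 0.4424
E(R_Sable) = R_f + β × MRP = 4.0116% + 0.4424 × 6.0204% = 6.68%

6.68%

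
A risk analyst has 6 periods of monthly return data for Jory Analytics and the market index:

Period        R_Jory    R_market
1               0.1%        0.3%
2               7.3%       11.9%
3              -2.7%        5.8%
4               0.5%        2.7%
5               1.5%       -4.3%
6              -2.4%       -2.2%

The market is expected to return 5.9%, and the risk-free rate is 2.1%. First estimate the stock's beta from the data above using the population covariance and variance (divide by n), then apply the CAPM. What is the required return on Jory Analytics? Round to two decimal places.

Mean R_i = (0.1 + 7.3 − 2.7 + 0.5 + 1.5 − 2.4) / 6 = 0.7167%
Mean R_m = (0.3 + 11.9 + 5.8 + 2.7 − 4.3 − 2.2) / 6 = 2.3667%
Σ(R_i − R̄_i)(R_m − R̄_m) = 61.2433  ⇒  Cov = 61.2433 / 6 = 10.2072
Σ(R_m − R̄_m)² = 172.3533  ⇒  Var(R_m) = 172.3533 / 6 = 28.7256
β = Cov / Var(R_m) = 10.2072 / 28.7256 = 0.3553
MRP = 5.9% − 2.1% = 3.80%
E(R) = R_f + β × MRP = 2.1% + 0.3553 × 3.8% = 3.45%

3.45%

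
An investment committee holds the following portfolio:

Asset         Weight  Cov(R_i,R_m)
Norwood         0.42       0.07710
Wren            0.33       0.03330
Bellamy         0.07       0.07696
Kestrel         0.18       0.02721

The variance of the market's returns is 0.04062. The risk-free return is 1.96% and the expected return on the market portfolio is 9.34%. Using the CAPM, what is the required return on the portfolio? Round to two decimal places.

β_Norwood = 0.07710 / 0.04062 = 1.8981
β_Wren = 0.03330 / 0.04062 = 0.8198
β_Bellamy = 0.07696 / 0.04062 = 1.8946
β_Kestrel = 0.02721 / 0.04062 = 0.6699
β_P = Σ w_i β_i = 0.42×1.8981 + 0.33×0.8198 + 0.07×1.8946 + 0.18×0.6699 = 1.3209
MRP = 9.34% − 1.96% = 7.38%
E(R_P) = R_f + β_P × MRP = 1.96% + 1.3209 × 7.38% = 11.71%

11.71%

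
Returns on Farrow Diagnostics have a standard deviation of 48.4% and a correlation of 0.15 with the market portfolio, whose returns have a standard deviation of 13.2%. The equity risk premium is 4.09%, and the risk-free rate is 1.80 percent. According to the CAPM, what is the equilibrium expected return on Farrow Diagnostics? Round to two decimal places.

β = ρ × σ_i / σ_m = 0.15 × 48.4% / 13.2% = 0.5500
E(R) = 1.80% + 0.5500 × 4.09% = 4.05%

4.05%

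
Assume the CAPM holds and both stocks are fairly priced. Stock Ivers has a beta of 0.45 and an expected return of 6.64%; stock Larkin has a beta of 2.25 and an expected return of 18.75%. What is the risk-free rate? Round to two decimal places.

Both satisfy E(R) = R_f + β·MRP, so the slope of the SML is
MRP = (18.75% − 6.64%) / (2.25 − 0.45) = 12.11% / 1.80 = 6.7278%
R_f = E(R_Ivers) − β_Ivers·MRP = 6.64% − 0.45 × 6.7278% = 3.6125%

3.61%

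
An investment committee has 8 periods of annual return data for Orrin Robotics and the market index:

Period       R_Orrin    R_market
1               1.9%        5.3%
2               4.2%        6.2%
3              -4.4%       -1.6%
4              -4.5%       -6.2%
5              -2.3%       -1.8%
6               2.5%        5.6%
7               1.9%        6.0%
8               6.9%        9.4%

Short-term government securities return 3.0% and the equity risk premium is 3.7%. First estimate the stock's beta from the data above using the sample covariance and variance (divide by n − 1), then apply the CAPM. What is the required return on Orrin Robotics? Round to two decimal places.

Mean R_i = (1.9 + 4.2 − 4.4 − 4.5 − 2.3 + 2.5 + 1.9 + 6.9) / 8 = 0.7750%
Mean R_m = (5.3 + 6.2 − 1.6 − 6.2 − 1.8 + 5.6 + 6.0 + 9.4) / 8 = 2.8625%
Σ(R_i − R̄_i)(R_m − R̄_m) = 147.7025  ⇒  Cov = 147.7025 / 7 = 21.1004
Σ(R_m − R̄_m)² = 200.9388  ⇒  Var(R_m) = 200.9388 / 7 = 28.7055
β = Cov / Var(R_m) = 21.1004 / 28.7055 = 0.7351
E(R) = R_f + β × MRP = 3.0% + 0.7351 × 3.7% = 5.72%

5.72%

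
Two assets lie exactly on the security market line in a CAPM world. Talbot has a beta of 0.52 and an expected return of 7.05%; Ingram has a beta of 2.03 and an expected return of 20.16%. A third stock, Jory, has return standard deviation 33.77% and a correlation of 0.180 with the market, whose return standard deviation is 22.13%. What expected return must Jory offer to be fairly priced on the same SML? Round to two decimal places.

4.92%

MRP = (20.16% − 7.05%) / (2.03 − 0.52) = 8.6821%
R_f = 7.05% − 0.52 × 8.6821% = 2.5353%
β_Jory = ρ·σ_i/σ_m = 0.180 × 33.77 / 22.13 = 0.2747
E(R_Jory) = R_f + β × MRP = 2.5353% + 0.2747 × 8.6821% = 4.92%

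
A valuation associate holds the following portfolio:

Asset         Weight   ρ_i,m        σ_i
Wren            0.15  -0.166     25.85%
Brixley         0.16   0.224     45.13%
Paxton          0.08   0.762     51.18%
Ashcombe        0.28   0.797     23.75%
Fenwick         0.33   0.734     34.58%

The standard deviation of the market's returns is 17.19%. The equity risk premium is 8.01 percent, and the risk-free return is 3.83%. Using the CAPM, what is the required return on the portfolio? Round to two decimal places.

β_Wren = -0.166 × 25.85% / 17.19% = -0.2496
β_Brixley = 0.224 × 45.13% / 17.19% = 0.5881
β_Paxton = 0.762 × 51.18% / 17.19% = 2.2687
β_Ashcombe = 0.797 × 23.75% / 17.19% = 1.1011
β_Fenwick = 0.734 × 34.58% / 17.19% = 1.4765
β_P = Σ w_i β_i = 0.15×-0.2496 + 0.16×0.5881 + 0.08×2.2687 + 0.28×1.1011 + 0.33×1.4765 = 1.0337
E(R_P) = R_f + β_P × MRP = 3.83% + 1.0337 × 8.01% = 12.11%

12.11%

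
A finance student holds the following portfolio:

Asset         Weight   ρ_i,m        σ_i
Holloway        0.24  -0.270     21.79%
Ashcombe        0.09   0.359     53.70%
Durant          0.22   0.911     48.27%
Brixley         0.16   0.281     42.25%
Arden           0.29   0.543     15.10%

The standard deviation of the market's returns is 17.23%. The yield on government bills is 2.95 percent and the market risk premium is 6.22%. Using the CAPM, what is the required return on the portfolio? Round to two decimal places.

8.10%

β_Holloway = -0.270 × 21.79% / 17.23% = -0.3415
β_Ashcombe = 0.359 × 53.70% / 17.23% = 1.1189
β_Durant = 0.911 × 48.27% / 17.23% = 2.5522
β_Brixley = 0.281 × 42.25% / 17.23% = 0.6890
β_Arden = 0.543 × 15.10% / 17.23% = 0.4759
β_P = Σ w_i β_i = 0.24×-0.3415 + 0.09×1.1189 + 0.22×2.5522 + 0.16×0.6890 + 0.29×0.4759 = 0.8285
E(R_P) = R_f + β_P × MRP = 2.95% + 0.8285 × 6.22% = 8.10%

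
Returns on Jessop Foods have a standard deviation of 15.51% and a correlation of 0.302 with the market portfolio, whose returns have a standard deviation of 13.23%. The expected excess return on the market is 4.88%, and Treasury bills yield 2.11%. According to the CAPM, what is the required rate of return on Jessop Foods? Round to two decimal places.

3.84%

β = ρ × σ_i / σ_m = 0.302 × 15.51% / 13.23% = 0.3540
E(R) = 2.11% + 0.3540 × 4.88% = 3.84%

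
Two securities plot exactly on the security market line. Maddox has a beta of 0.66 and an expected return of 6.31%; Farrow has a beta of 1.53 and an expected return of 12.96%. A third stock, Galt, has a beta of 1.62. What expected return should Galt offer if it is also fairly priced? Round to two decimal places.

13.65%

MRP (SML slope) = (12.96% − 6.31%) / (1.53 − 0.66) = 6.65% / 0.87 = 7.6437%
R_f (intercept) = 6.31% − 0.66 × 7.6437% = 1.2652%
E(R_Galt) = R_f + β × MRP = 1.2652% + 1.62 × 7.6437% = 13.65%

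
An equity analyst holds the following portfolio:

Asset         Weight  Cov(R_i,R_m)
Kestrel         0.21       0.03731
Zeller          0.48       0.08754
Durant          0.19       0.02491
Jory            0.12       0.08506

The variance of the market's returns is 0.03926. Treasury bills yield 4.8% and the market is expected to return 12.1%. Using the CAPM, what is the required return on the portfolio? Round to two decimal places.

16.85%

β_Kestrel = 0.03731 / 0.03926 = 0.9503
β_Zeller = 0.08754 / 0.03926 = 2.2298
β_Durant = 0.02491 / 0.03926 = 0.6345
β_Jory = 0.08506 / 0.03926 = 2.1666
β_P = Σ w_i β_i = 0.21×0.9503 + 0.48×2.2298 + 0.19×0.6345 + 0.12×2.1666 = 1.6504
MRP = 12.1% − 4.8% = 7.30%
E(R_P) = R_f + β_P × MRP = 4.8% + 1.6504 × 7.3% = 16.85%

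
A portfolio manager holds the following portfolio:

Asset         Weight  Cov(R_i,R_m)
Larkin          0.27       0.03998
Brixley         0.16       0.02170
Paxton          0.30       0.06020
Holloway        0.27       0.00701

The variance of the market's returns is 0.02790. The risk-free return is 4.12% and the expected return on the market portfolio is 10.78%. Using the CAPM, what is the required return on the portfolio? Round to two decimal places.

12.29%

β_Larkin = 0.03998 / 0.02790 = 1.4330
β_Brixley = 0.02170 / 0.02790 = 0.7778
β_Paxton = 0.06020 / 0.02790 = 2.1577
β_Holloway = 0.00701 / 0.02790 = 0.2513
β_P = Σ w_i β_i = 0.27×1.4330 + 0.16×0.7778 + 0.30×2.1577 + 0.27×0.2513 = 1.2265
MRP = 10.78% − 4.12% = 6.66%
E(R_P) = R_f + β_P × MRP = 4.12% + 1.2265 × 6.66% = 12.29%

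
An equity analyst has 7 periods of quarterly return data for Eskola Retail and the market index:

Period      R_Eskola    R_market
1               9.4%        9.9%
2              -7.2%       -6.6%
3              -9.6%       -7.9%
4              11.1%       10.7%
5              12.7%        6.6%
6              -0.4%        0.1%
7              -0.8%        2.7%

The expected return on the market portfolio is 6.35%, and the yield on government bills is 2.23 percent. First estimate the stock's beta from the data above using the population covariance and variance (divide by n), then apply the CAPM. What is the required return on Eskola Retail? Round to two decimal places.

6.94%

Mean R_i = (9.4 − 7.2 − 9.6 + 11.1 + 12.7 − 0.4 − 0.8) / 7 = 2.1714%
Mean R_m = (9.9 − 6.6 − 7.9 + 10.7 + 6.6 + 0.1 + 2.7) / 7 = 2.2143%
Σ(R_i − R̄_i)(R_m − R̄_m) = 383.1529  ⇒  Cov = 383.1529 / 7 = 54.7361
Σ(R_m − R̄_m)² = 335.0086  ⇒  Var(R_m) = 335.0086 / 7 = 47.8584
β = Cov / Var(R_m) = 54.7361 / 47.8584 = 1.1437
MRP = 6.35% − 2.23% = 4.12%
E(R) = R_f + β × MRP = 2.23% + 1.1437 × 4.12% = 6.94%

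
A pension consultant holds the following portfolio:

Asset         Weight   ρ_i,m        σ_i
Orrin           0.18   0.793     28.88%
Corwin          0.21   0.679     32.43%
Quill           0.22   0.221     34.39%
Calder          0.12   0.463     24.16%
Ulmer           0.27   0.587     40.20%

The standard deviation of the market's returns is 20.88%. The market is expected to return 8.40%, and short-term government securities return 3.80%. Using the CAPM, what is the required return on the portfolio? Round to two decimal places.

7.79%

β_Orrin = 0.793 × 28.88% / 20.88% = 1.0968
β_Corwin = 0.679 × 32.43% / 20.88% = 1.0546
β_Quill = 0.221 × 34.39% / 20.88% = 0.3640
β_Calder = 0.463 × 24.16% / 20.88% = 0.5357
β_Ulmer = 0.587 × 40.20% / 20.88% = 1.1301
β_P = Σ w_i β_i = 0.18×1.0968 + 0.21×1.0546 + 0.22×0.3640 + 0.12×0.5357 + 0.27×1.1301 = 0.8684
MRP = 8.40% − 3.80% = 4.60%
E(R_P) = R_f + β_P × MRP = 3.80% + 0.8684 × 4.60% = 7.79%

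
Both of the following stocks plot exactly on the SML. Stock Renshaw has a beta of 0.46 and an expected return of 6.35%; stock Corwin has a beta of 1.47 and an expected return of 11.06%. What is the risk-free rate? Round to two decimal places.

Both satisfy E(R) = R_f + β·MRP, so the slope of the SML is
MRP = (11.06% − 6.35%) / (1.47 − 0.46) = 4.71% / 1.01 = 4.6634%
R_f = E(R_Renshaw) − β_Renshaw·MRP = 6.35% − 0.46 × 4.6634% = 4.2048%

4.20%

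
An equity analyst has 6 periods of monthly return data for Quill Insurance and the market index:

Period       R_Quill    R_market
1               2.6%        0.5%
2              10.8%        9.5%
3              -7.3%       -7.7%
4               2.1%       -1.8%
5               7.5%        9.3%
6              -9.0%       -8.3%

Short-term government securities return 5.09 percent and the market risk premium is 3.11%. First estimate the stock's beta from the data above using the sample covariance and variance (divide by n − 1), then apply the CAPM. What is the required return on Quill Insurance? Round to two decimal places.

Mean R_i = (2.6 + 10.8 − 7.3 + 2.1 + 7.5 − 9.0) / 6 = 1.1167%
Mean R_m = (0.5 + 9.5 − 7.7 − 1.8 + 9.3 − 8.3) / 6 = 0.2500%
Σ(R_i − R̄_i)(R_m − R̄_m) = 299.1050  ⇒  Cov = 299.1050 / 5 = 59.8210
Σ(R_m − R̄_m)² = 308.0350  ⇒  Var(R_m) = 308.0350 / 5 = 61.6070
β = Cov / Var(R_m) = 59.8210 / 61.6070 = 0.9710
E(R) = R_f + β × MRP = 5.09% + 0.9710 × 3.11% = 8.11%

8.11%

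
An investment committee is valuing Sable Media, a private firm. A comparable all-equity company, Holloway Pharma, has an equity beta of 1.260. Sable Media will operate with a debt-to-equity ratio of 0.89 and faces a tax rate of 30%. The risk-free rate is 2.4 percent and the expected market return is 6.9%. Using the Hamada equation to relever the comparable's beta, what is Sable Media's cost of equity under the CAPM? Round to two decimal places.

11.60%

β_L = β_U × [1 + (1 − t)(D/E)] = 1.260 × [1 + (1 − 0.30) × 0.89]
    = 1.260 × [1 + 0.70 × 0.89] = 1.260 × 1.6230 = 2.0450
MRP = 6.9% − 2.4% = 4.50%
E(R) = R_f + β_L × MRP = 2.4% + 2.0450 × 4.5% = 11.60%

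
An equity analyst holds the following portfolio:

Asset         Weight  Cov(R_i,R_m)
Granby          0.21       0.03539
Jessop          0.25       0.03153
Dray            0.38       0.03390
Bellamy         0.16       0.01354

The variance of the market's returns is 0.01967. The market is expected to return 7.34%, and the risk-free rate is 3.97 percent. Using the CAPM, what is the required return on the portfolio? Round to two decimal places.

9.17%

β_Granby = 0.03539 / 0.01967 = 1.7992
β_Jessop = 0.03153 / 0.01967 = 1.6029
β_Dray = 0.03390 / 0.01967 = 1.7234
β_Bellamy = 0.01354 / 0.01967 = 0.6884
β_P = Σ w_i β_i = 0.21×1.7992 + 0.25×1.6029 + 0.38×1.7234 + 0.16×0.6884 = 1.5436
MRP = 7.34% − 3.97% = 3.37%
E(R_P) = R_f + β_P × MRP = 3.97% + 1.5436 × 3.37% = 9.17%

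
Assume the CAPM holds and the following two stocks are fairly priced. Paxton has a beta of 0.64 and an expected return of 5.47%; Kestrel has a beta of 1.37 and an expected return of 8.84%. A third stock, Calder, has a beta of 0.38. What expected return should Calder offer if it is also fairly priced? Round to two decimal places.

MRP (SML slope) = (8.84% − 5.47%) / (1.37 − 0.64) = 3.37% / 0.73 = 4.6164%
R_f (intercept) = 5.47% − 0.64 × 4.6164% = 2.5155%
E(R_Calder) = R_f + β × MRP = 2.5155% + 0.38 × 4.6164% = 4.27%

4.27%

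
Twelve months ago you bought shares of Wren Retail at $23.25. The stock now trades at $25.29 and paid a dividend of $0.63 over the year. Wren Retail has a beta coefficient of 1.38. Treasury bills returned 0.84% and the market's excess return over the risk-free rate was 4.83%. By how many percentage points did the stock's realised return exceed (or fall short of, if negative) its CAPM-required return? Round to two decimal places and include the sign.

Realised HPR = (P1 + D1 − P0) / P0 = (25.29 + 0.63 − 23.25) / 23.25 = 2.67 / 23.25 = 11.4839%
CAPM required = R_f + β·MRP = 0.84% + 1.38 × 4.83% = 7.5054%
α = realised − required = 11.4839% − 7.5054% = +3.98%

+3.98%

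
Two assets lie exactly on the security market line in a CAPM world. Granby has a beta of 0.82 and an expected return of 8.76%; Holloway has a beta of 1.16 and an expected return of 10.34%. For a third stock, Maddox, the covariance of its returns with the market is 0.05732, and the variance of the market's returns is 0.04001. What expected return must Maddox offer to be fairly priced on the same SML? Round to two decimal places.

11.61%

MRP = (10.34% − 8.76%) / (1.16 − 0.82) = 4.6471%
R_f = 8.76% − 0.82 × 4.6471% = 4.9494%
β_Maddox = Cov / Var(R_m) = 0.05732 / 0.04001 = 1.4326
E(R_Maddox) = R_f + β × MRP = 4.9494% + 1.4326 × 4.6471% = 11.61%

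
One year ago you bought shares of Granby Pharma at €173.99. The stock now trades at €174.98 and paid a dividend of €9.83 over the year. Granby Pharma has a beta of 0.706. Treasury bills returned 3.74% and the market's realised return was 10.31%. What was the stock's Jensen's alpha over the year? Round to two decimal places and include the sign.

Realised HPR = (P1 + D1 − P0) / P0 = (174.98 + 9.83 − 173.99) / 173.99 = 10.82 / 173.99 = 6.2187%
MRP = 10.31% − 3.74% = 6.57%
CAPM required = R_f + β·MRP = 3.74% + 0.706 × 6.57% = 8.37842%
α = realised − required = 6.2187% − 8.37842% = -2.16%

-2.16%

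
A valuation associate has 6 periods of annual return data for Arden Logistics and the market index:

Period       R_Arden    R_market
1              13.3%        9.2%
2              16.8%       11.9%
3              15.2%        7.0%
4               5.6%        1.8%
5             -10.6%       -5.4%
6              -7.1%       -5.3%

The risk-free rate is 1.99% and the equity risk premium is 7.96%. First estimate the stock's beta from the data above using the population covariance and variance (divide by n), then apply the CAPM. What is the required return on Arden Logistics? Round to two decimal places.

14.39%

Mean R_i = (13.3 + 16.8 + 15.2 + 5.6 − 10.6 − 7.1) / 6 = 5.5333%
Mean R_m = (9.2 + 11.9 + 7.0 + 1.8 − 5.4 − 5.3) / 6 = 3.2000%
Σ(R_i − R̄_i)(R_m − R̄_m) = 427.3900  ⇒  Cov = 427.3900 / 6 = 71.2317
Σ(R_m − R̄_m)² = 274.3000  ⇒  Var(R_m) = 274.3000 / 6 = 45.7167
β = Cov / Var(R_m) = 71.2317 / 45.7167 = 1.5581
E(R) = R_f + β × MRP = 1.99% + 1.5581 × 7.96% = 14.39%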